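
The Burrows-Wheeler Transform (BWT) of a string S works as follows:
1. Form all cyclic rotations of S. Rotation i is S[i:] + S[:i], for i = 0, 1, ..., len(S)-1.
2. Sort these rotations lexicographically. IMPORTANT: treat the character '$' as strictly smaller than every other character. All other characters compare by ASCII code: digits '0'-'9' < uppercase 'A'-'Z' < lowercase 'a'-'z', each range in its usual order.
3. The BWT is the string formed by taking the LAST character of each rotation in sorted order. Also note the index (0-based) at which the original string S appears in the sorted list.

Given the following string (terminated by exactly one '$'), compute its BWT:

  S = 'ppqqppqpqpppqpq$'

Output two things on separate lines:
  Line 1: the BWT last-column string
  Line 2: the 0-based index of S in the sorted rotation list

Answer: qqpq$qqpppppqppp
4

Derivation:
All 16 rotations (rotation i = S[i:]+S[:i]):
  rot[0] = ppqqppqpqpppqpq$
  rot[1] = pqqppqpqpppqpq$p
  rot[2] = qqppqpqpppqpq$pp
  rot[3] = qppqpqpppqpq$ppq
  rot[4] = ppqpqpppqpq$ppqq
  rot[5] = pqpqpppqpq$ppqqp
  rot[6] = qpqpppqpq$ppqqpp
  rot[7] = pqpppqpq$ppqqppq
  rot[8] = qpppqpq$ppqqppqp
  rot[9] = pppqpq$ppqqppqpq
  rot[10] = ppqpq$ppqqppqpqp
  rot[11] = pqpq$ppqqppqpqpp
  rot[12] = qpq$ppqqppqpqppp
  rot[13] = pq$ppqqppqpqpppq
  rot[14] = q$ppqqppqpqpppqp
  rot[15] = $ppqqppqpqpppqpq
Sorted (with $ < everything):
  sorted[0] = $ppqqppqpqpppqpq  (last char: 'q')
  sorted[1] = pppqpq$ppqqppqpq  (last char: 'q')
  sorted[2] = ppqpq$ppqqppqpqp  (last char: 'p')
  sorted[3] = ppqpqpppqpq$ppqq  (last char: 'q')
  sorted[4] = ppqqppqpqpppqpq$  (last char: '$')
  sorted[5] = pq$ppqqppqpqpppq  (last char: 'q')
  sorted[6] = pqpppqpq$ppqqppq  (last char: 'q')
  sorted[7] = pqpq$ppqqppqpqpp  (last char: 'p')
  sorted[8] = pqpqpppqpq$ppqqp  (last char: 'p')
  sorted[9] = pqqppqpqpppqpq$p  (last char: 'p')
  sorted[10] = q$ppqqppqpqpppqp  (last char: 'p')
  sorted[11] = qpppqpq$ppqqppqp  (last char: 'p')
  sorted[12] = qppqpqpppqpq$ppq  (last char: 'q')
  sorted[13] = qpq$ppqqppqpqppp  (last char: 'p')
  sorted[14] = qpqpppqpq$ppqqpp  (last char: 'p')
  sorted[15] = qqppqpqpppqpq$pp  (last char: 'p')
Last column: qqpq$qqpppppqppp
Original string S is at sorted index 4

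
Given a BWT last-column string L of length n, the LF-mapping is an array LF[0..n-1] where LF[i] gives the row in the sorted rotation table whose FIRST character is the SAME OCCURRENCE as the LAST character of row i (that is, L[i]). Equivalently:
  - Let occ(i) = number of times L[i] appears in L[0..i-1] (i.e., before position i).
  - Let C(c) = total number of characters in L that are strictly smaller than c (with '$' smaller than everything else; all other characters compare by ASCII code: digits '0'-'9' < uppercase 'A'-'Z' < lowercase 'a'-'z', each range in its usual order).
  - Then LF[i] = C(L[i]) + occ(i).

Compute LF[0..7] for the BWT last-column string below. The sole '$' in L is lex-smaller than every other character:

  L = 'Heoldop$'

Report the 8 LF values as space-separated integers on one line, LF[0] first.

Char counts: '$':1, 'H':1, 'd':1, 'e':1, 'l':1, 'o':2, 'p':1
C (first-col start): C('$')=0, C('H')=1, C('d')=2, C('e')=3, C('l')=4, C('o')=5, C('p')=7
L[0]='H': occ=0, LF[0]=C('H')+0=1+0=1
L[1]='e': occ=0, LF[1]=C('e')+0=3+0=3
L[2]='o': occ=0, LF[2]=C('o')+0=5+0=5
L[3]='l': occ=0, LF[3]=C('l')+0=4+0=4
L[4]='d': occ=0, LF[4]=C('d')+0=2+0=2
L[5]='o': occ=1, LF[5]=C('o')+1=5+1=6
L[6]='p': occ=0, LF[6]=C('p')+0=7+0=7
L[7]='$': occ=0, LF[7]=C('$')+0=0+0=0

Answer: 1 3 5 4 2 6 7 0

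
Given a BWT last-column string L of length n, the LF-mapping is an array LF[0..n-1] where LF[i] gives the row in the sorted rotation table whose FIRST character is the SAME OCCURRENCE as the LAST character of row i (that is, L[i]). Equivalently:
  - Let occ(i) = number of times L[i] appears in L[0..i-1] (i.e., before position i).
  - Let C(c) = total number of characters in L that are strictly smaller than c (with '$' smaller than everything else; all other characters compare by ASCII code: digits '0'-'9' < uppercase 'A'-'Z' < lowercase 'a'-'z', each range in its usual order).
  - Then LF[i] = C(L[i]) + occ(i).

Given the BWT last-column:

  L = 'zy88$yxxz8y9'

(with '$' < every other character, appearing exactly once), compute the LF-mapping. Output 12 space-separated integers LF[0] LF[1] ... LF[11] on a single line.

Answer: 10 7 1 2 0 8 5 6 11 3 9 4

Derivation:
Char counts: '$':1, '8':3, '9':1, 'x':2, 'y':3, 'z':2
C (first-col start): C('$')=0, C('8')=1, C('9')=4, C('x')=5, C('y')=7, C('z')=10
L[0]='z': occ=0, LF[0]=C('z')+0=10+0=10
L[1]='y': occ=0, LF[1]=C('y')+0=7+0=7
L[2]='8': occ=0, LF[2]=C('8')+0=1+0=1
L[3]='8': occ=1, LF[3]=C('8')+1=1+1=2
L[4]='$': occ=0, LF[4]=C('$')+0=0+0=0
L[5]='y': occ=1, LF[5]=C('y')+1=7+1=8
L[6]='x': occ=0, LF[6]=C('x')+0=5+0=5
L[7]='x': occ=1, LF[7]=C('x')+1=5+1=6
L[8]='z': occ=1, LF[8]=C('z')+1=10+1=11
L[9]='8': occ=2, LF[9]=C('8')+2=1+2=3
L[10]='y': occ=2, LF[10]=C('y')+2=7+2=9
L[11]='9': occ=0, LF[11]=C('9')+0=4+0=4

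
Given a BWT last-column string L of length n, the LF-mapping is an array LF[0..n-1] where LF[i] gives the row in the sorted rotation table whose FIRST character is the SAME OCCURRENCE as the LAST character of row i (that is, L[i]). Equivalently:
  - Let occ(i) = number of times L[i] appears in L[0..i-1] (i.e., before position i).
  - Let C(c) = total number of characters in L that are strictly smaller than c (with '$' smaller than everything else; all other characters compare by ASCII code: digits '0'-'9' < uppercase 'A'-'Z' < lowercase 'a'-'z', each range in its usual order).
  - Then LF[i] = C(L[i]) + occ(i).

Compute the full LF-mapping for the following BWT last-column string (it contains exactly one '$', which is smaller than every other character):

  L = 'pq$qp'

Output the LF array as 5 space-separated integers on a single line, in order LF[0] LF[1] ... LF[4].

Char counts: '$':1, 'p':2, 'q':2
C (first-col start): C('$')=0, C('p')=1, C('q')=3
L[0]='p': occ=0, LF[0]=C('p')+0=1+0=1
L[1]='q': occ=0, LF[1]=C('q')+0=3+0=3
L[2]='$': occ=0, LF[2]=C('$')+0=0+0=0
L[3]='q': occ=1, LF[3]=C('q')+1=3+1=4
L[4]='p': occ=1, LF[4]=C('p')+1=1+1=2

Answer: 1 3 0 4 2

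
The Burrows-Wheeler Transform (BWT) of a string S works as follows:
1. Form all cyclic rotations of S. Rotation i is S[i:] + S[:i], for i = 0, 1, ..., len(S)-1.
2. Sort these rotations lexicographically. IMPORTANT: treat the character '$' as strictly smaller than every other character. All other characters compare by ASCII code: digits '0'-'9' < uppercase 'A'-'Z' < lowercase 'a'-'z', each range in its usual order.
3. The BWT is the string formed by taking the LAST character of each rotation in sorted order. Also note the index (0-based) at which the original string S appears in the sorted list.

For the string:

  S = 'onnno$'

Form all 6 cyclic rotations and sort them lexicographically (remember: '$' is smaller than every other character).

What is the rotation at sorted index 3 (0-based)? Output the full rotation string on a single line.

Answer: no$onn

Derivation:
All 6 rotations (rotation i = S[i:]+S[:i]):
  rot[0] = onnno$
  rot[1] = nnno$o
  rot[2] = nno$on
  rot[3] = no$onn
  rot[4] = o$onnn
  rot[5] = $onnno
Sorted (with $ < everything):
  sorted[0] = $onnno
  sorted[1] = nnno$o
  sorted[2] = nno$on
  sorted[3] = no$onn
  sorted[4] = o$onnn
  sorted[5] = onnno$
sorted[3] = no$onn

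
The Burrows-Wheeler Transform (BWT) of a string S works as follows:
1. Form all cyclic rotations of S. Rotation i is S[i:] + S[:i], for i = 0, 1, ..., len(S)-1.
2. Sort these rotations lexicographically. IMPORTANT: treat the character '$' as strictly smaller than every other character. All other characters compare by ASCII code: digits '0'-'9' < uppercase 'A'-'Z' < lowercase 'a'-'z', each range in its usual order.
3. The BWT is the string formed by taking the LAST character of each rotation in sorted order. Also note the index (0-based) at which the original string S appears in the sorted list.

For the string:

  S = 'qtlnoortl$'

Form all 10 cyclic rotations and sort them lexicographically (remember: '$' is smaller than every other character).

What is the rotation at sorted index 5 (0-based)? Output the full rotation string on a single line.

All 10 rotations (rotation i = S[i:]+S[:i]):
  rot[0] = qtlnoortl$
  rot[1] = tlnoortl$q
  rot[2] = lnoortl$qt
  rot[3] = noortl$qtl
  rot[4] = oortl$qtln
  rot[5] = ortl$qtlno
  rot[6] = rtl$qtlnoo
  rot[7] = tl$qtlnoor
  rot[8] = l$qtlnoort
  rot[9] = $qtlnoortl
Sorted (with $ < everything):
  sorted[0] = $qtlnoortl
  sorted[1] = l$qtlnoort
  sorted[2] = lnoortl$qt
  sorted[3] = noortl$qtl
  sorted[4] = oortl$qtln
  sorted[5] = ortl$qtlno
  sorted[6] = qtlnoortl$
  sorted[7] = rtl$qtlnoo
  sorted[8] = tl$qtlnoor
  sorted[9] = tlnoortl$q
sorted[5] = ortl$qtlno

Answer: ortl$qtlno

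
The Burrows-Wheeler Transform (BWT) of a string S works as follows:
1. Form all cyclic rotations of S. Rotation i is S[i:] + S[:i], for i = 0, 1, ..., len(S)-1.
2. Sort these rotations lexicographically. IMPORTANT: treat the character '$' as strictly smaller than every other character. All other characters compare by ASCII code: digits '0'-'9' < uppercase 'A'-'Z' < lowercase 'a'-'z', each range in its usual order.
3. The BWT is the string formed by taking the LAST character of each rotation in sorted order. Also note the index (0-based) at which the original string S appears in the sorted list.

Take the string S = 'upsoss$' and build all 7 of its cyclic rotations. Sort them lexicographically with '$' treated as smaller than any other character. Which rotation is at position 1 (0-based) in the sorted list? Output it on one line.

Answer: oss$ups

Derivation:
All 7 rotations (rotation i = S[i:]+S[:i]):
  rot[0] = upsoss$
  rot[1] = psoss$u
  rot[2] = soss$up
  rot[3] = oss$ups
  rot[4] = ss$upso
  rot[5] = s$upsos
  rot[6] = $upsoss
Sorted (with $ < everything):
  sorted[0] = $upsoss
  sorted[1] = oss$ups
  sorted[2] = psoss$u
  sorted[3] = s$upsos
  sorted[4] = soss$up
  sorted[5] = ss$upso
  sorted[6] = upsoss$
sorted[1] = oss$ups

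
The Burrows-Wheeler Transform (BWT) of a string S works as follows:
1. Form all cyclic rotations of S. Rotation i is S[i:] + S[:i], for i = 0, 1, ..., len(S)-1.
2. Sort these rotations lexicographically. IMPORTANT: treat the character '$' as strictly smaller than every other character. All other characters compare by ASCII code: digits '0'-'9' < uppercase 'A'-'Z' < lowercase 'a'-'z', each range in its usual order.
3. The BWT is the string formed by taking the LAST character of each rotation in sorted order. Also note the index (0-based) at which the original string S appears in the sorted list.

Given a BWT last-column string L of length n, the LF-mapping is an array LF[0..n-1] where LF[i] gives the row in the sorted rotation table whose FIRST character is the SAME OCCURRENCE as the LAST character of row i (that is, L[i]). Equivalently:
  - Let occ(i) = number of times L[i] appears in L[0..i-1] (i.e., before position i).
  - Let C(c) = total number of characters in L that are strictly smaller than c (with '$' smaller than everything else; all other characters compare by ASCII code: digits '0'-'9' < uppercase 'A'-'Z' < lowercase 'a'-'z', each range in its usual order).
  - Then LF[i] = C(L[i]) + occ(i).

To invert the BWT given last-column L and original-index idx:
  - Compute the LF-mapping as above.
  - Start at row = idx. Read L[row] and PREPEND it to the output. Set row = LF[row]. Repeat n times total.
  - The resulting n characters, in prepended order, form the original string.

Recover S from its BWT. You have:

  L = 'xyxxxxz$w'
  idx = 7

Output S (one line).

LF mapping: 2 7 3 4 5 6 8 0 1
Walk LF starting at row 7, prepending L[row]:
  step 1: row=7, L[7]='$', prepend. Next row=LF[7]=0
  step 2: row=0, L[0]='x', prepend. Next row=LF[0]=2
  step 3: row=2, L[2]='x', prepend. Next row=LF[2]=3
  step 4: row=3, L[3]='x', prepend. Next row=LF[3]=4
  step 5: row=4, L[4]='x', prepend. Next row=LF[4]=5
  step 6: row=5, L[5]='x', prepend. Next row=LF[5]=6
  step 7: row=6, L[6]='z', prepend. Next row=LF[6]=8
  step 8: row=8, L[8]='w', prepend. Next row=LF[8]=1
  step 9: row=1, L[1]='y', prepend. Next row=LF[1]=7
Reversed output: ywzxxxxx$

Answer: ywzxxxxx$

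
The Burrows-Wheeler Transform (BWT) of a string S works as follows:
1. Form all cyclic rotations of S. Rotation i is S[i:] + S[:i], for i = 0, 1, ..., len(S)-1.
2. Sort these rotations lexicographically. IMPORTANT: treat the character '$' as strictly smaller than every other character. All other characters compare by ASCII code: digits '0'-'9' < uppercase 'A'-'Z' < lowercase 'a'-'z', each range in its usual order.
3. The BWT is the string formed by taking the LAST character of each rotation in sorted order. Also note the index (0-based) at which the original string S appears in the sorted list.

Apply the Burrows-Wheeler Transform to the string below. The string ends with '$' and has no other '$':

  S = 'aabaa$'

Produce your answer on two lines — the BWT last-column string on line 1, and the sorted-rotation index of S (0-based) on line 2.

Answer: aab$aa
3

Derivation:
All 6 rotations (rotation i = S[i:]+S[:i]):
  rot[0] = aabaa$
  rot[1] = abaa$a
  rot[2] = baa$aa
  rot[3] = aa$aab
  rot[4] = a$aaba
  rot[5] = $aabaa
Sorted (with $ < everything):
  sorted[0] = $aabaa  (last char: 'a')
  sorted[1] = a$aaba  (last char: 'a')
  sorted[2] = aa$aab  (last char: 'b')
  sorted[3] = aabaa$  (last char: '$')
  sorted[4] = abaa$a  (last char: 'a')
  sorted[5] = baa$aa  (last char: 'a')
Last column: aab$aa
Original string S is at sorted index 3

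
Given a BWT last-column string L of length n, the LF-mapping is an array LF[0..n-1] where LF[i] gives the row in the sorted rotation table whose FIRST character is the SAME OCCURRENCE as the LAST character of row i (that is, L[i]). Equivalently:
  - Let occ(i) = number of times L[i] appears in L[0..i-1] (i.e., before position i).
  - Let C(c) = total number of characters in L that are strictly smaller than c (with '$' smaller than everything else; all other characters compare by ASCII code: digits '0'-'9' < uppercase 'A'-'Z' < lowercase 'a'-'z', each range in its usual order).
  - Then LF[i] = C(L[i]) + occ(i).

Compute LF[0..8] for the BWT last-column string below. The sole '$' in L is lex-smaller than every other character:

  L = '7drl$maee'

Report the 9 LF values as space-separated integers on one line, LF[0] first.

Answer: 1 3 8 6 0 7 2 4 5

Derivation:
Char counts: '$':1, '7':1, 'a':1, 'd':1, 'e':2, 'l':1, 'm':1, 'r':1
C (first-col start): C('$')=0, C('7')=1, C('a')=2, C('d')=3, C('e')=4, C('l')=6, C('m')=7, C('r')=8
L[0]='7': occ=0, LF[0]=C('7')+0=1+0=1
L[1]='d': occ=0, LF[1]=C('d')+0=3+0=3
L[2]='r': occ=0, LF[2]=C('r')+0=8+0=8
L[3]='l': occ=0, LF[3]=C('l')+0=6+0=6
L[4]='$': occ=0, LF[4]=C('$')+0=0+0=0
L[5]='m': occ=0, LF[5]=C('m')+0=7+0=7
L[6]='a': occ=0, LF[6]=C('a')+0=2+0=2
L[7]='e': occ=0, LF[7]=C('e')+0=4+0=4
L[8]='e': occ=1, LF[8]=C('e')+1=4+1=5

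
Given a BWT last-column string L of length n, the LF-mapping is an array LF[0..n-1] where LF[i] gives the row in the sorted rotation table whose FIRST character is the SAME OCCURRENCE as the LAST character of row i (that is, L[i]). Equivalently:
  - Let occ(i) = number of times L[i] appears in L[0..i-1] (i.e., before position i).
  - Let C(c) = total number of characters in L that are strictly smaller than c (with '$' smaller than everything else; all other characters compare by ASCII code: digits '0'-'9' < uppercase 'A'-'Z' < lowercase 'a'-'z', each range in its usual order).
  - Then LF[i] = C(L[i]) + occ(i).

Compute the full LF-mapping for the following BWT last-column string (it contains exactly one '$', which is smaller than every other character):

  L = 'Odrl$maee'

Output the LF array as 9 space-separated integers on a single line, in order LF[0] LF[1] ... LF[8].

Answer: 1 3 8 6 0 7 2 4 5

Derivation:
Char counts: '$':1, 'O':1, 'a':1, 'd':1, 'e':2, 'l':1, 'm':1, 'r':1
C (first-col start): C('$')=0, C('O')=1, C('a')=2, C('d')=3, C('e')=4, C('l')=6, C('m')=7, C('r')=8
L[0]='O': occ=0, LF[0]=C('O')+0=1+0=1
L[1]='d': occ=0, LF[1]=C('d')+0=3+0=3
L[2]='r': occ=0, LF[2]=C('r')+0=8+0=8
L[3]='l': occ=0, LF[3]=C('l')+0=6+0=6
L[4]='$': occ=0, LF[4]=C('$')+0=0+0=0
L[5]='m': occ=0, LF[5]=C('m')+0=7+0=7
L[6]='a': occ=0, LF[6]=C('a')+0=2+0=2
L[7]='e': occ=0, LF[7]=C('e')+0=4+0=4
L[8]='e': occ=1, LF[8]=C('e')+1=4+1=5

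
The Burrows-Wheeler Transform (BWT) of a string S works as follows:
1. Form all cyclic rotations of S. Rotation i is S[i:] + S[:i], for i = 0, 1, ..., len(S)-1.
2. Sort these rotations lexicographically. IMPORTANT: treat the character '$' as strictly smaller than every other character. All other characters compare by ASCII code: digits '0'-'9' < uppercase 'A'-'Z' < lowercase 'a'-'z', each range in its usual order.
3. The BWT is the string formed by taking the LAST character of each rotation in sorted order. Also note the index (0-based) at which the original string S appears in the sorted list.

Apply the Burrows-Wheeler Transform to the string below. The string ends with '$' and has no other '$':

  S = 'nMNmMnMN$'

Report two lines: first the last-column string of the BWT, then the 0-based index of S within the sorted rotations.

All 9 rotations (rotation i = S[i:]+S[:i]):
  rot[0] = nMNmMnMN$
  rot[1] = MNmMnMN$n
  rot[2] = NmMnMN$nM
  rot[3] = mMnMN$nMN
  rot[4] = MnMN$nMNm
  rot[5] = nMN$nMNmM
  rot[6] = MN$nMNmMn
  rot[7] = N$nMNmMnM
  rot[8] = $nMNmMnMN
Sorted (with $ < everything):
  sorted[0] = $nMNmMnMN  (last char: 'N')
  sorted[1] = MN$nMNmMn  (last char: 'n')
  sorted[2] = MNmMnMN$n  (last char: 'n')
  sorted[3] = MnMN$nMNm  (last char: 'm')
  sorted[4] = N$nMNmMnM  (last char: 'M')
  sorted[5] = NmMnMN$nM  (last char: 'M')
  sorted[6] = mMnMN$nMN  (last char: 'N')
  sorted[7] = nMN$nMNmM  (last char: 'M')
  sorted[8] = nMNmMnMN$  (last char: '$')
Last column: NnnmMMNM$
Original string S is at sorted index 8

Answer: NnnmMMNM$
8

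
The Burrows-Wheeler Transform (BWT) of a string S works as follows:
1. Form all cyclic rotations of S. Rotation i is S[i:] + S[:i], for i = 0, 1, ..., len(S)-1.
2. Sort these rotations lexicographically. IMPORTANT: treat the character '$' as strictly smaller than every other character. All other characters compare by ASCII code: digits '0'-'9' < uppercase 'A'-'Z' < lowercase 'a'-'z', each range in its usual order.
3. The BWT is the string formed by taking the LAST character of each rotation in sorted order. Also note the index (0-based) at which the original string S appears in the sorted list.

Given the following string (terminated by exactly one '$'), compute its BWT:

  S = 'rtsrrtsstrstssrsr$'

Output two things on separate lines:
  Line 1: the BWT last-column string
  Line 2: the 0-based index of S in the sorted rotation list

All 18 rotations (rotation i = S[i:]+S[:i]):
  rot[0] = rtsrrtsstrstssrsr$
  rot[1] = tsrrtsstrstssrsr$r
  rot[2] = srrtsstrstssrsr$rt
  rot[3] = rrtsstrstssrsr$rts
  rot[4] = rtsstrstssrsr$rtsr
  rot[5] = tsstrstssrsr$rtsrr
  rot[6] = sstrstssrsr$rtsrrt
  rot[7] = strstssrsr$rtsrrts
  rot[8] = trstssrsr$rtsrrtss
  rot[9] = rstssrsr$rtsrrtsst
  rot[10] = stssrsr$rtsrrtsstr
  rot[11] = tssrsr$rtsrrtsstrs
  rot[12] = ssrsr$rtsrrtsstrst
  rot[13] = srsr$rtsrrtsstrsts
  rot[14] = rsr$rtsrrtsstrstss
  rot[15] = sr$rtsrrtsstrstssr
  rot[16] = r$rtsrrtsstrstssrs
  rot[17] = $rtsrrtsstrstssrsr
Sorted (with $ < everything):
  sorted[0] = $rtsrrtsstrstssrsr  (last char: 'r')
  sorted[1] = r$rtsrrtsstrstssrs  (last char: 's')
  sorted[2] = rrtsstrstssrsr$rts  (last char: 's')
  sorted[3] = rsr$rtsrrtsstrstss  (last char: 's')
  sorted[4] = rstssrsr$rtsrrtsst  (last char: 't')
  sorted[5] = rtsrrtsstrstssrsr$  (last char: '$')
  sorted[6] = rtsstrstssrsr$rtsr  (last char: 'r')
  sorted[7] = sr$rtsrrtsstrstssr  (last char: 'r')
  sorted[8] = srrtsstrstssrsr$rt  (last char: 't')
  sorted[9] = srsr$rtsrrtsstrsts  (last char: 's')
  sorted[10] = ssrsr$rtsrrtsstrst  (last char: 't')
  sorted[11] = sstrstssrsr$rtsrrt  (last char: 't')
  sorted[12] = strstssrsr$rtsrrts  (last char: 's')
  sorted[13] = stssrsr$rtsrrtsstr  (last char: 'r')
  sorted[14] = trstssrsr$rtsrrtss  (last char: 's')
  sorted[15] = tsrrtsstrstssrsr$r  (last char: 'r')
  sorted[16] = tssrsr$rtsrrtsstrs  (last char: 's')
  sorted[17] = tsstrstssrsr$rtsrr  (last char: 'r')
Last column: rssst$rrtsttsrsrsr
Original string S is at sorted index 5

Answer: rssst$rrtsttsrsrsr
5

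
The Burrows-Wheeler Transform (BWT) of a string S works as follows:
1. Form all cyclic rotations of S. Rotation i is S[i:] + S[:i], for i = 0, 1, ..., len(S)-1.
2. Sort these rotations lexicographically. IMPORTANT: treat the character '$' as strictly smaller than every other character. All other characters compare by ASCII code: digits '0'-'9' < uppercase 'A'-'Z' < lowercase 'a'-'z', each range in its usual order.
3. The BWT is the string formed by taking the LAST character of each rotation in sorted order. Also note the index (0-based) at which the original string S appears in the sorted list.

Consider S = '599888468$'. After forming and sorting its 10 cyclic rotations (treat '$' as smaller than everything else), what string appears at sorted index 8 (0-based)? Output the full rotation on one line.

Answer: 9888468$59

Derivation:
All 10 rotations (rotation i = S[i:]+S[:i]):
  rot[0] = 599888468$
  rot[1] = 99888468$5
  rot[2] = 9888468$59
  rot[3] = 888468$599
  rot[4] = 88468$5998
  rot[5] = 8468$59988
  rot[6] = 468$599888
  rot[7] = 68$5998884
  rot[8] = 8$59988846
  rot[9] = $599888468
Sorted (with $ < everything):
  sorted[0] = $599888468
  sorted[1] = 468$599888
  sorted[2] = 599888468$
  sorted[3] = 68$5998884
  sorted[4] = 8$59988846
  sorted[5] = 8468$59988
  sorted[6] = 88468$5998
  sorted[7] = 888468$599
  sorted[8] = 9888468$59
  sorted[9] = 99888468$5
sorted[8] = 9888468$59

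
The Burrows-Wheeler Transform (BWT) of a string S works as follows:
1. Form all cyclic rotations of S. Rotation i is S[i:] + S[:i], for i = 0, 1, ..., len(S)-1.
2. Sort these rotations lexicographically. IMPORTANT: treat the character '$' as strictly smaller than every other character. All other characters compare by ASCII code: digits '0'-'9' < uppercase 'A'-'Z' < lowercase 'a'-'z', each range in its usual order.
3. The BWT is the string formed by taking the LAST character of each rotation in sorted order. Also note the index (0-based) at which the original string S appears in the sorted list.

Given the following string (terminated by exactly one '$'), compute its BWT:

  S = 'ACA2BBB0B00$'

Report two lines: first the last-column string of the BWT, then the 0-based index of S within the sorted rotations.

All 12 rotations (rotation i = S[i:]+S[:i]):
  rot[0] = ACA2BBB0B00$
  rot[1] = CA2BBB0B00$A
  rot[2] = A2BBB0B00$AC
  rot[3] = 2BBB0B00$ACA
  rot[4] = BBB0B00$ACA2
  rot[5] = BB0B00$ACA2B
  rot[6] = B0B00$ACA2BB
  rot[7] = 0B00$ACA2BBB
  rot[8] = B00$ACA2BBB0
  rot[9] = 00$ACA2BBB0B
  rot[10] = 0$ACA2BBB0B0
  rot[11] = $ACA2BBB0B00
Sorted (with $ < everything):
  sorted[0] = $ACA2BBB0B00  (last char: '0')
  sorted[1] = 0$ACA2BBB0B0  (last char: '0')
  sorted[2] = 00$ACA2BBB0B  (last char: 'B')
  sorted[3] = 0B00$ACA2BBB  (last char: 'B')
  sorted[4] = 2BBB0B00$ACA  (last char: 'A')
  sorted[5] = A2BBB0B00$AC  (last char: 'C')
  sorted[6] = ACA2BBB0B00$  (last char: '$')
  sorted[7] = B00$ACA2BBB0  (last char: '0')
  sorted[8] = B0B00$ACA2BB  (last char: 'B')
  sorted[9] = BB0B00$ACA2B  (last char: 'B')
  sorted[10] = BBB0B00$ACA2  (last char: '2')
  sorted[11] = CA2BBB0B00$A  (last char: 'A')
Last column: 00BBAC$0BB2A
Original string S is at sorted index 6

Answer: 00BBAC$0BB2A
6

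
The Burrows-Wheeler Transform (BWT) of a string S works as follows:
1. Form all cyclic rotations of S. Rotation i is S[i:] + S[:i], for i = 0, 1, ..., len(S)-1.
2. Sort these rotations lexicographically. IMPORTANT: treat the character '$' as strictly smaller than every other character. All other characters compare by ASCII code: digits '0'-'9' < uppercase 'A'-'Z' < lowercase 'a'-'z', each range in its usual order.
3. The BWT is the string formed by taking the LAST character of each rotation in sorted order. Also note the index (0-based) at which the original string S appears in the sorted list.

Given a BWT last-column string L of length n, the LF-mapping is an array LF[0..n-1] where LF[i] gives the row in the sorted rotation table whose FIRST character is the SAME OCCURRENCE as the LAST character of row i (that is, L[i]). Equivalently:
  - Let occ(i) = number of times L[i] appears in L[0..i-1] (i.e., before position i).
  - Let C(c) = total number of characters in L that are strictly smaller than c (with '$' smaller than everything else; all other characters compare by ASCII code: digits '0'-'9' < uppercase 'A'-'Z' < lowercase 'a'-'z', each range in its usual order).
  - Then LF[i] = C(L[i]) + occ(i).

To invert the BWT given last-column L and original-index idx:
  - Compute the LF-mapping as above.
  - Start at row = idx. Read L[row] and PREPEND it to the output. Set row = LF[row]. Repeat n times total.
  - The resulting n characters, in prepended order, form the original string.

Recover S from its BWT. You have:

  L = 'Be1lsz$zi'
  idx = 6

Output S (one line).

LF mapping: 2 3 1 5 6 7 0 8 4
Walk LF starting at row 6, prepending L[row]:
  step 1: row=6, L[6]='$', prepend. Next row=LF[6]=0
  step 2: row=0, L[0]='B', prepend. Next row=LF[0]=2
  step 3: row=2, L[2]='1', prepend. Next row=LF[2]=1
  step 4: row=1, L[1]='e', prepend. Next row=LF[1]=3
  step 5: row=3, L[3]='l', prepend. Next row=LF[3]=5
  step 6: row=5, L[5]='z', prepend. Next row=LF[5]=7
  step 7: row=7, L[7]='z', prepend. Next row=LF[7]=8
  step 8: row=8, L[8]='i', prepend. Next row=LF[8]=4
  step 9: row=4, L[4]='s', prepend. Next row=LF[4]=6
Reversed output: sizzle1B$

Answer: sizzle1B$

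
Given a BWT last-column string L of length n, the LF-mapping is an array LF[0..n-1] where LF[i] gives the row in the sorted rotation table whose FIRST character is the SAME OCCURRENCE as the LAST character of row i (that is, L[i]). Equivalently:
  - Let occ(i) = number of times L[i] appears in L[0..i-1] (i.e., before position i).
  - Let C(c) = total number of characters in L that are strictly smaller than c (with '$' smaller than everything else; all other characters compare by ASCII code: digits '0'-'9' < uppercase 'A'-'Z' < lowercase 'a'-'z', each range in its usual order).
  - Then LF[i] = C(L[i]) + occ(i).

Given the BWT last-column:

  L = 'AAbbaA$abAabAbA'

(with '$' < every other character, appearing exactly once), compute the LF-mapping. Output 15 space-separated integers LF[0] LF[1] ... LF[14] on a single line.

Char counts: '$':1, 'A':6, 'a':3, 'b':5
C (first-col start): C('$')=0, C('A')=1, C('a')=7, C('b')=10
L[0]='A': occ=0, LF[0]=C('A')+0=1+0=1
L[1]='A': occ=1, LF[1]=C('A')+1=1+1=2
L[2]='b': occ=0, LF[2]=C('b')+0=10+0=10
L[3]='b': occ=1, LF[3]=C('b')+1=10+1=11
L[4]='a': occ=0, LF[4]=C('a')+0=7+0=7
L[5]='A': occ=2, LF[5]=C('A')+2=1+2=3
L[6]='$': occ=0, LF[6]=C('$')+0=0+0=0
L[7]='a': occ=1, LF[7]=C('a')+1=7+1=8
L[8]='b': occ=2, LF[8]=C('b')+2=10+2=12
L[9]='A': occ=3, LF[9]=C('A')+3=1+3=4
L[10]='a': occ=2, LF[10]=C('a')+2=7+2=9
L[11]='b': occ=3, LF[11]=C('b')+3=10+3=13
L[12]='A': occ=4, LF[12]=C('A')+4=1+4=5
L[13]='b': occ=4, LF[13]=C('b')+4=10+4=14
L[14]='A': occ=5, LF[14]=C('A')+5=1+5=6

Answer: 1 2 10 11 7 3 0 8 12 4 9 13 5 14 6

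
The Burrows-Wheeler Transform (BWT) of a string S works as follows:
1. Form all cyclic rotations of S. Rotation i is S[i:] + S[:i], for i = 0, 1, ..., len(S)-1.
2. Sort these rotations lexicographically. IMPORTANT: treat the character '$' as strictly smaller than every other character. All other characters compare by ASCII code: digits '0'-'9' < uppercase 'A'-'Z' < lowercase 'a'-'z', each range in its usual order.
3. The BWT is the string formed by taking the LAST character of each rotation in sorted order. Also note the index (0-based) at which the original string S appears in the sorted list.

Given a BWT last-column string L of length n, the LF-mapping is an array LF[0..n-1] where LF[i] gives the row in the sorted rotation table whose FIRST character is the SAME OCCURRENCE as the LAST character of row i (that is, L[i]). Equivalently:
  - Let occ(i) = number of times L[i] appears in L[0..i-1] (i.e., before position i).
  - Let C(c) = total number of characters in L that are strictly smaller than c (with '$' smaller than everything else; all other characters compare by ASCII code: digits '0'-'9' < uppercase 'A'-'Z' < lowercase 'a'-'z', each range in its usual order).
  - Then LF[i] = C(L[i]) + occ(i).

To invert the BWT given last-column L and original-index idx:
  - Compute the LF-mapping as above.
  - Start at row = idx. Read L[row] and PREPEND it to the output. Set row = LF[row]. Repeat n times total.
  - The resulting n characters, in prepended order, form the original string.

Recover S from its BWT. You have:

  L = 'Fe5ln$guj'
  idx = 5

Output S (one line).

LF mapping: 2 3 1 6 7 0 4 8 5
Walk LF starting at row 5, prepending L[row]:
  step 1: row=5, L[5]='$', prepend. Next row=LF[5]=0
  step 2: row=0, L[0]='F', prepend. Next row=LF[0]=2
  step 3: row=2, L[2]='5', prepend. Next row=LF[2]=1
  step 4: row=1, L[1]='e', prepend. Next row=LF[1]=3
  step 5: row=3, L[3]='l', prepend. Next row=LF[3]=6
  step 6: row=6, L[6]='g', prepend. Next row=LF[6]=4
  step 7: row=4, L[4]='n', prepend. Next row=LF[4]=7
  step 8: row=7, L[7]='u', prepend. Next row=LF[7]=8
  step 9: row=8, L[8]='j', prepend. Next row=LF[8]=5
Reversed output: jungle5F$

Answer: jungle5F$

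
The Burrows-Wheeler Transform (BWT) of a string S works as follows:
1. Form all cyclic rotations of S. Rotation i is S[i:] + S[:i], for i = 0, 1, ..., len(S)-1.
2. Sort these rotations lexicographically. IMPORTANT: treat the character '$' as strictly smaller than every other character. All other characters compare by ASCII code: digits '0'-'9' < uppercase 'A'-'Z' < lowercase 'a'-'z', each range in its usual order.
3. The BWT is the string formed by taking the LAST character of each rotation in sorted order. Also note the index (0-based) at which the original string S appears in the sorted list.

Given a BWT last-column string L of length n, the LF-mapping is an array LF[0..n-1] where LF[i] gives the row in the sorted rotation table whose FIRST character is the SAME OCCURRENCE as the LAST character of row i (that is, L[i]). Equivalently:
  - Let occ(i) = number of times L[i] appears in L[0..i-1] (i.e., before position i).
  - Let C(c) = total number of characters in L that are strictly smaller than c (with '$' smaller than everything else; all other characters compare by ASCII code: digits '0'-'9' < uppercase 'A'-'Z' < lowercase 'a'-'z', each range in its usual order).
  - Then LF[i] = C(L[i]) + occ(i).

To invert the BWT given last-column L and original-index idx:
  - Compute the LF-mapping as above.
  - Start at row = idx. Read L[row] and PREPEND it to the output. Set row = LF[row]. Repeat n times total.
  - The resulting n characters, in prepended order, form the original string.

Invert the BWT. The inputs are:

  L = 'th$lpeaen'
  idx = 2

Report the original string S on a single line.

Answer: elephant$

Derivation:
LF mapping: 8 4 0 5 7 2 1 3 6
Walk LF starting at row 2, prepending L[row]:
  step 1: row=2, L[2]='$', prepend. Next row=LF[2]=0
  step 2: row=0, L[0]='t', prepend. Next row=LF[0]=8
  step 3: row=8, L[8]='n', prepend. Next row=LF[8]=6
  step 4: row=6, L[6]='a', prepend. Next row=LF[6]=1
  step 5: row=1, L[1]='h', prepend. Next row=LF[1]=4
  step 6: row=4, L[4]='p', prepend. Next row=LF[4]=7
  step 7: row=7, L[7]='e', prepend. Next row=LF[7]=3
  step 8: row=3, L[3]='l', prepend. Next row=LF[3]=5
  step 9: row=5, L[5]='e', prepend. Next row=LF[5]=2
Reversed output: elephant$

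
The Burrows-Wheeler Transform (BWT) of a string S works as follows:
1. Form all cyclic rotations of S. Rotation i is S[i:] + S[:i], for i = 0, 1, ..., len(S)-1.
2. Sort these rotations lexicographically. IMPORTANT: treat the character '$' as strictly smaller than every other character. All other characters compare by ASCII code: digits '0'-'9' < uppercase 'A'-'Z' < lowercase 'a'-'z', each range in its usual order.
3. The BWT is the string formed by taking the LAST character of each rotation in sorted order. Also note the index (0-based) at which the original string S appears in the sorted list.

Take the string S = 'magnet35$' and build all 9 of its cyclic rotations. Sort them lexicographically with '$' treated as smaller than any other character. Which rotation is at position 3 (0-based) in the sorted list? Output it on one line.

Answer: agnet35$m

Derivation:
All 9 rotations (rotation i = S[i:]+S[:i]):
  rot[0] = magnet35$
  rot[1] = agnet35$m
  rot[2] = gnet35$ma
  rot[3] = net35$mag
  rot[4] = et35$magn
  rot[5] = t35$magne
  rot[6] = 35$magnet
  rot[7] = 5$magnet3
  rot[8] = $magnet35
Sorted (with $ < everything):
  sorted[0] = $magnet35
  sorted[1] = 35$magnet
  sorted[2] = 5$magnet3
  sorted[3] = agnet35$m
  sorted[4] = et35$magn
  sorted[5] = gnet35$ma
  sorted[6] = magnet35$
  sorted[7] = net35$mag
  sorted[8] = t35$magne
sorted[3] = agnet35$m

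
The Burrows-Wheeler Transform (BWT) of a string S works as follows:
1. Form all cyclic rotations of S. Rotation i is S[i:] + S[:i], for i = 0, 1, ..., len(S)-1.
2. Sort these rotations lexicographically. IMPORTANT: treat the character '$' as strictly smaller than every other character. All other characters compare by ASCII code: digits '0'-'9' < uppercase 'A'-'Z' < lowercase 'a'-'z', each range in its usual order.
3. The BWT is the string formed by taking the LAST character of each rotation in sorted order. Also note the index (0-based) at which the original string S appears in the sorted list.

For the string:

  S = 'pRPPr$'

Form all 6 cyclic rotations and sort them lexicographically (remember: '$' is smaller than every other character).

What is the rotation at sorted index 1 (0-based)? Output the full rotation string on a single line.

Answer: PPr$pR

Derivation:
All 6 rotations (rotation i = S[i:]+S[:i]):
  rot[0] = pRPPr$
  rot[1] = RPPr$p
  rot[2] = PPr$pR
  rot[3] = Pr$pRP
  rot[4] = r$pRPP
  rot[5] = $pRPPr
Sorted (with $ < everything):
  sorted[0] = $pRPPr
  sorted[1] = PPr$pR
  sorted[2] = Pr$pRP
  sorted[3] = RPPr$p
  sorted[4] = pRPPr$
  sorted[5] = r$pRPP
sorted[1] = PPr$pR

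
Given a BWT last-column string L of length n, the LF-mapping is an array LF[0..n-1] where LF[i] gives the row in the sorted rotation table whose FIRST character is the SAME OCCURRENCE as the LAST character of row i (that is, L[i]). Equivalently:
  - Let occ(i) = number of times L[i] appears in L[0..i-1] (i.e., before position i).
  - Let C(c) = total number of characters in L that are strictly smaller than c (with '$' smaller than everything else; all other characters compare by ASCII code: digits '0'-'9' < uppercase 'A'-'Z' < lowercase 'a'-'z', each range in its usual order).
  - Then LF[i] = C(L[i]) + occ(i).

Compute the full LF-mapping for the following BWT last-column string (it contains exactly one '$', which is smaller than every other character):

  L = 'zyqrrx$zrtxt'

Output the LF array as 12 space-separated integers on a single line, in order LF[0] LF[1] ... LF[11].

Char counts: '$':1, 'q':1, 'r':3, 't':2, 'x':2, 'y':1, 'z':2
C (first-col start): C('$')=0, C('q')=1, C('r')=2, C('t')=5, C('x')=7, C('y')=9, C('z')=10
L[0]='z': occ=0, LF[0]=C('z')+0=10+0=10
L[1]='y': occ=0, LF[1]=C('y')+0=9+0=9
L[2]='q': occ=0, LF[2]=C('q')+0=1+0=1
L[3]='r': occ=0, LF[3]=C('r')+0=2+0=2
L[4]='r': occ=1, LF[4]=C('r')+1=2+1=3
L[5]='x': occ=0, LF[5]=C('x')+0=7+0=7
L[6]='$': occ=0, LF[6]=C('$')+0=0+0=0
L[7]='z': occ=1, LF[7]=C('z')+1=10+1=11
L[8]='r': occ=2, LF[8]=C('r')+2=2+2=4
L[9]='t': occ=0, LF[9]=C('t')+0=5+0=5
L[10]='x': occ=1, LF[10]=C('x')+1=7+1=8
L[11]='t': occ=1, LF[11]=C('t')+1=5+1=6

Answer: 10 9 1 2 3 7 0 11 4 5 8 6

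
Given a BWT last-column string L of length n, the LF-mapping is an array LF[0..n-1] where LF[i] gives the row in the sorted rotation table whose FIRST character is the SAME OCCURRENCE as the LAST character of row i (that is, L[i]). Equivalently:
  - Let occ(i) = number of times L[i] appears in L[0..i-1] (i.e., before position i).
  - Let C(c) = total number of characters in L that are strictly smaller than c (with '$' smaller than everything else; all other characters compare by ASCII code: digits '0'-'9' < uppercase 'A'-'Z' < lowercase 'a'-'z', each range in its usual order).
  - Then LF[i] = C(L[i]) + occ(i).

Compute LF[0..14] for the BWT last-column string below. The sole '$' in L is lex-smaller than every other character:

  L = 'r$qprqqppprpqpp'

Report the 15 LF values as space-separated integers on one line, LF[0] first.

Answer: 12 0 8 1 13 9 10 2 3 4 14 5 11 6 7

Derivation:
Char counts: '$':1, 'p':7, 'q':4, 'r':3
C (first-col start): C('$')=0, C('p')=1, C('q')=8, C('r')=12
L[0]='r': occ=0, LF[0]=C('r')+0=12+0=12
L[1]='$': occ=0, LF[1]=C('$')+0=0+0=0
L[2]='q': occ=0, LF[2]=C('q')+0=8+0=8
L[3]='p': occ=0, LF[3]=C('p')+0=1+0=1
L[4]='r': occ=1, LF[4]=C('r')+1=12+1=13
L[5]='q': occ=1, LF[5]=C('q')+1=8+1=9
L[6]='q': occ=2, LF[6]=C('q')+2=8+2=10
L[7]='p': occ=1, LF[7]=C('p')+1=1+1=2
L[8]='p': occ=2, LF[8]=C('p')+2=1+2=3
L[9]='p': occ=3, LF[9]=C('p')+3=1+3=4
L[10]='r': occ=2, LF[10]=C('r')+2=12+2=14
L[11]='p': occ=4, LF[11]=C('p')+4=1+4=5
L[12]='q': occ=3, LF[12]=C('q')+3=8+3=11
L[13]='p': occ=5, LF[13]=C('p')+5=1+5=6
L[14]='p': occ=6, LF[14]=C('p')+6=1+6=7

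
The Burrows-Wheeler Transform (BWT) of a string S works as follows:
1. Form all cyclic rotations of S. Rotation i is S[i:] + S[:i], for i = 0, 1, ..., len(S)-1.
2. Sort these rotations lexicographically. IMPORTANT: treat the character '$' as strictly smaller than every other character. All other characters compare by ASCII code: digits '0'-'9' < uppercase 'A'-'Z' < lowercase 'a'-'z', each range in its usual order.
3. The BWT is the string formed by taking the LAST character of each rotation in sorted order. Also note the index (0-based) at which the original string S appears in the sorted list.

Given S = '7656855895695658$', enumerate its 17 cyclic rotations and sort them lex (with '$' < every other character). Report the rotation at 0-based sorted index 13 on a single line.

All 17 rotations (rotation i = S[i:]+S[:i]):
  rot[0] = 7656855895695658$
  rot[1] = 656855895695658$7
  rot[2] = 56855895695658$76
  rot[3] = 6855895695658$765
  rot[4] = 855895695658$7656
  rot[5] = 55895695658$76568
  rot[6] = 5895695658$765685
  rot[7] = 895695658$7656855
  rot[8] = 95695658$76568558
  rot[9] = 5695658$765685589
  rot[10] = 695658$7656855895
  rot[11] = 95658$76568558956
  rot[12] = 5658$765685589569
  rot[13] = 658$7656855895695
  rot[14] = 58$76568558956956
  rot[15] = 8$765685589569565
  rot[16] = $7656855895695658
Sorted (with $ < everything):
  sorted[0] = $7656855895695658
  sorted[1] = 55895695658$76568
  sorted[2] = 5658$765685589569
  sorted[3] = 56855895695658$76
  sorted[4] = 5695658$765685589
  sorted[5] = 58$76568558956956
  sorted[6] = 5895695658$765685
  sorted[7] = 656855895695658$7
  sorted[8] = 658$7656855895695
  sorted[9] = 6855895695658$765
  sorted[10] = 695658$7656855895
  sorted[11] = 7656855895695658$
  sorted[12] = 8$765685589569565
  sorted[13] = 855895695658$7656
  sorted[14] = 895695658$7656855
  sorted[15] = 95658$76568558956
  sorted[16] = 95695658$76568558
sorted[13] = 855895695658$7656

Answer: 855895695658$7656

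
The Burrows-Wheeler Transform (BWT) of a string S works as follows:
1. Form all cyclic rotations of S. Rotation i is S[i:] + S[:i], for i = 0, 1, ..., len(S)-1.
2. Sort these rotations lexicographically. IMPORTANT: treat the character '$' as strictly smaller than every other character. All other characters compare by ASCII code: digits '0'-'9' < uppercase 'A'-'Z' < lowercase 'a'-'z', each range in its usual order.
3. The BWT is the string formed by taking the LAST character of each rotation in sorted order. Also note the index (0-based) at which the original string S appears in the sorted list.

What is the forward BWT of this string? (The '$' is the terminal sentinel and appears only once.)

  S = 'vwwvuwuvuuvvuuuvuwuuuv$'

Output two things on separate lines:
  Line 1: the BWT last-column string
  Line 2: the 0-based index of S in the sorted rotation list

Answer: vwvuuvuwuuvvuvuuwu$uuwv
18

Derivation:
All 23 rotations (rotation i = S[i:]+S[:i]):
  rot[0] = vwwvuwuvuuvvuuuvuwuuuv$
  rot[1] = wwvuwuvuuvvuuuvuwuuuv$v
  rot[2] = wvuwuvuuvvuuuvuwuuuv$vw
  rot[3] = vuwuvuuvvuuuvuwuuuv$vww
  rot[4] = uwuvuuvvuuuvuwuuuv$vwwv
  rot[5] = wuvuuvvuuuvuwuuuv$vwwvu
  rot[6] = uvuuvvuuuvuwuuuv$vwwvuw
  rot[7] = vuuvvuuuvuwuuuv$vwwvuwu
  rot[8] = uuvvuuuvuwuuuv$vwwvuwuv
  rot[9] = uvvuuuvuwuuuv$vwwvuwuvu
  rot[10] = vvuuuvuwuuuv$vwwvuwuvuu
  rot[11] = vuuuvuwuuuv$vwwvuwuvuuv
  rot[12] = uuuvuwuuuv$vwwvuwuvuuvv
  rot[13] = uuvuwuuuv$vwwvuwuvuuvvu
  rot[14] = uvuwuuuv$vwwvuwuvuuvvuu
  rot[15] = vuwuuuv$vwwvuwuvuuvvuuu
  rot[16] = uwuuuv$vwwvuwuvuuvvuuuv
  rot[17] = wuuuv$vwwvuwuvuuvvuuuvu
  rot[18] = uuuv$vwwvuwuvuuvvuuuvuw
  rot[19] = uuv$vwwvuwuvuuvvuuuvuwu
  rot[20] = uv$vwwvuwuvuuvvuuuvuwuu
  rot[21] = v$vwwvuwuvuuvvuuuvuwuuu
  rot[22] = $vwwvuwuvuuvvuuuvuwuuuv
Sorted (with $ < everything):
  sorted[0] = $vwwvuwuvuuvvuuuvuwuuuv  (last char: 'v')
  sorted[1] = uuuv$vwwvuwuvuuvvuuuvuw  (last char: 'w')
  sorted[2] = uuuvuwuuuv$vwwvuwuvuuvv  (last char: 'v')
  sorted[3] = uuv$vwwvuwuvuuvvuuuvuwu  (last char: 'u')
  sorted[4] = uuvuwuuuv$vwwvuwuvuuvvu  (last char: 'u')
  sorted[5] = uuvvuuuvuwuuuv$vwwvuwuv  (last char: 'v')
  sorted[6] = uv$vwwvuwuvuuvvuuuvuwuu  (last char: 'u')
  sorted[7] = uvuuvvuuuvuwuuuv$vwwvuw  (last char: 'w')
  sorted[8] = uvuwuuuv$vwwvuwuvuuvvuu  (last char: 'u')
  sorted[9] = uvvuuuvuwuuuv$vwwvuwuvu  (last char: 'u')
  sorted[10] = uwuuuv$vwwvuwuvuuvvuuuv  (last char: 'v')
  sorted[11] = uwuvuuvvuuuvuwuuuv$vwwv  (last char: 'v')
  sorted[12] = v$vwwvuwuvuuvvuuuvuwuuu  (last char: 'u')
  sorted[13] = vuuuvuwuuuv$vwwvuwuvuuv  (last char: 'v')
  sorted[14] = vuuvvuuuvuwuuuv$vwwvuwu  (last char: 'u')
  sorted[15] = vuwuuuv$vwwvuwuvuuvvuuu  (last char: 'u')
  sorted[16] = vuwuvuuvvuuuvuwuuuv$vww  (last char: 'w')
  sorted[17] = vvuuuvuwuuuv$vwwvuwuvuu  (last char: 'u')
  sorted[18] = vwwvuwuvuuvvuuuvuwuuuv$  (last char: '$')
  sorted[19] = wuuuv$vwwvuwuvuuvvuuuvu  (last char: 'u')
  sorted[20] = wuvuuvvuuuvuwuuuv$vwwvu  (last char: 'u')
  sorted[21] = wvuwuvuuvvuuuvuwuuuv$vw  (last char: 'w')
  sorted[22] = wwvuwuvuuvvuuuvuwuuuv$v  (last char: 'v')
Last column: vwvuuvuwuuvvuvuuwu$uuwv
Original string S is at sorted index 18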